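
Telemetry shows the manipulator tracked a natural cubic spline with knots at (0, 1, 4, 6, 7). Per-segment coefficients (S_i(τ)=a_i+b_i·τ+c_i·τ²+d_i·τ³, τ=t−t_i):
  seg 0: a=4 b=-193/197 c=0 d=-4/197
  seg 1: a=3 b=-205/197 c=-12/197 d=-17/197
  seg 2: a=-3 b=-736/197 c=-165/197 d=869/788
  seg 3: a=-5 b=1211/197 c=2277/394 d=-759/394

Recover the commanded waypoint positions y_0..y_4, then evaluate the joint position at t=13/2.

y_0 = S_0(0) = a_0 = 4
y_1 = S_1(0) = a_1 = 3
y_2 = S_2(0) = a_2 = -3
y_3 = S_3(0) = a_3 = -5
y_4 = S_3(1) = 5
t_q=13/2 is in segment 3 (τ=1/2); S_3(τ)=-2277/3152

y_0=4 y_1=3 y_2=-3 y_3=-5 y_4=5
S(13/2) = -2277/3152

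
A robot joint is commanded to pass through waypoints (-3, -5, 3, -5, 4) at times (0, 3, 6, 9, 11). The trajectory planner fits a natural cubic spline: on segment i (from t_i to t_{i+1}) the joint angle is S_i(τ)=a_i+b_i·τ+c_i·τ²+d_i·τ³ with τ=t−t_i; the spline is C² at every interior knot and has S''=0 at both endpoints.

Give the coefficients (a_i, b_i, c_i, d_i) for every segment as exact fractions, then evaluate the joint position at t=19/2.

Δ: Δ0=-2/3, Δ1=8/3, Δ2=-8/3, Δ3=9/2
row 1: diag=12, rhs=20; c'=1/4, d'=5/3
row 2: denom=12−3·1/4=45/4; d'=(-32−3·5/3)/(45/4)=-148/45
row 3: denom=10−3·4/15=46/5; d'=(43−3·-148/45)/(46/5)=793/138
back: M3=793/138
back: M2=-148/45−4/15·793/138=-998/207
back: M1=5/3−1/4·-998/207=1189/414
M: M0=0, M1=1189/414, M2=-998/207, M3=793/138, M4=0
seg 0: a=-3, c=M0/2=0, d=(M1−M0)/(6·3)=1189/7452, b=Δ0−h0·(2M0+M1)/6=-1741/828
seg 1: a=-5, c=M1/2=1189/828, d=(M2−M1)/(6·3)=-3185/7452, b=Δ1−h1·(2M1+M2)/6=913/414
seg 2: a=3, c=M2/2=-499/207, d=(M3−M2)/(6·3)=4375/7452, b=Δ2−h2·(2M2+M3)/6=-595/828
seg 3: a=-5, c=M3/2=793/276, d=(M4−M3)/(6·2)=-793/1656, b=Δ3−h3·(2M3+M4)/6=277/414
t_q=19/2 → seg 3, τ=1/2; S=-5+277/414·τ+793/276·τ²+-793/1656·τ³=-17695/4416

  seg 0: a=-3 b=-1741/828 c=0 d=1189/7452
  seg 1: a=-5 b=913/414 c=1189/828 d=-3185/7452
  seg 2: a=3 b=-595/828 c=-499/207 d=4375/7452
  seg 3: a=-5 b=277/414 c=793/276 d=-793/1656
S(19/2) = -17695/4416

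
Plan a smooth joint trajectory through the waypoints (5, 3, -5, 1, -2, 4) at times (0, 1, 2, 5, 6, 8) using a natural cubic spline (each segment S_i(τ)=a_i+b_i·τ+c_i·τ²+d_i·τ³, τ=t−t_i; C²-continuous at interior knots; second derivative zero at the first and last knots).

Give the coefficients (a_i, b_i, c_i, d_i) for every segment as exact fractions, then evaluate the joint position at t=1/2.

  seg 0: a=5 b=28/1241 c=0 d=-2510/1241
  seg 1: a=3 b=-7502/1241 c=-7530/1241 d=5104/1241
  seg 2: a=-5 b=-7250/1241 c=7782/1241 d=-4538/3723
  seg 3: a=1 b=-1400/1241 c=-5832/1241 d=3509/1241
  seg 4: a=-2 b=-2537/1241 c=4695/1241 d=-1565/2482
S(1/2) = 23621/4964

Δ: Δ0=-2, Δ1=-8, Δ2=2, Δ3=-3, Δ4=3
row 1: diag=4, rhs=-36; c'=1/4, d'=-9
row 2: denom=8−1·1/4=31/4; d'=(60−1·-9)/(31/4)=276/31
row 3: denom=8−3·12/31=212/31; d'=(-30−3·276/31)/(212/31)=-879/106
row 4: denom=6−1·31/212=1241/212; d'=(36−1·-879/106)/(1241/212)=9390/1241
back: M4=9390/1241
back: M3=-879/106−31/212·9390/1241=-11664/1241
back: M2=276/31−12/31·-11664/1241=15564/1241
back: M1=-9−1/4·15564/1241=-15060/1241
M: M0=0, M1=-15060/1241, M2=15564/1241, M3=-11664/1241, M4=9390/1241, M5=0
seg 0: a=5, c=M0/2=0, d=(M1−M0)/(6·1)=-2510/1241, b=Δ0−h0·(2M0+M1)/6=28/1241
seg 1: a=3, c=M1/2=-7530/1241, d=(M2−M1)/(6·1)=5104/1241, b=Δ1−h1·(2M1+M2)/6=-7502/1241
seg 2: a=-5, c=M2/2=7782/1241, d=(M3−M2)/(6·3)=-4538/3723, b=Δ2−h2·(2M2+M3)/6=-7250/1241
seg 3: a=1, c=M3/2=-5832/1241, d=(M4−M3)/(6·1)=3509/1241, b=Δ3−h3·(2M3+M4)/6=-1400/1241
seg 4: a=-2, c=M4/2=4695/1241, d=(M5−M4)/(6·2)=-1565/2482, b=Δ4−h4·(2M4+M5)/6=-2537/1241
t_q=1/2 → seg 0, τ=1/2; S=5+28/1241·τ+0·τ²+-2510/1241·τ³=23621/4964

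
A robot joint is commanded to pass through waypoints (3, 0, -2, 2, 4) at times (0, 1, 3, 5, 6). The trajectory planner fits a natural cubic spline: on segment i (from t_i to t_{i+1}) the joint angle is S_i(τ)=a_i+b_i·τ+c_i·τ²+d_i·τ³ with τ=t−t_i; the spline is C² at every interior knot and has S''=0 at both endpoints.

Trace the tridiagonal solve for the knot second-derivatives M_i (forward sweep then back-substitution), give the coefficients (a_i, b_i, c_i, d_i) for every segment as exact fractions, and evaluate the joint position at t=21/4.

  seg 0: a=3 b=-193/60 c=0 d=13/60
  seg 1: a=0 b=-77/30 c=13/20 d=1/15
  seg 2: a=-2 b=5/6 c=21/20 d=-7/30
  seg 3: a=2 b=67/30 c=-7/20 d=7/60
S(21/4) = 3249/1280

Δ: Δ0=-3, Δ1=-1, Δ2=2, Δ3=2
row 1: diag=6, rhs=12; c'=1/3, d'=2
row 2: denom=8−2·1/3=22/3; d'=(18−2·2)/(22/3)=21/11
row 3: denom=6−2·3/11=60/11; d'=(0−2·21/11)/(60/11)=-7/10
back: M3=-7/10
back: M2=21/11−3/11·-7/10=21/10
back: M1=2−1/3·21/10=13/10
M: M0=0, M1=13/10, M2=21/10, M3=-7/10, M4=0
seg 0: a=3, c=M0/2=0, d=(M1−M0)/(6·1)=13/60, b=Δ0−h0·(2M0+M1)/6=-193/60
seg 1: a=0, c=M1/2=13/20, d=(M2−M1)/(6·2)=1/15, b=Δ1−h1·(2M1+M2)/6=-77/30
seg 2: a=-2, c=M2/2=21/20, d=(M3−M2)/(6·2)=-7/30, b=Δ2−h2·(2M2+M3)/6=5/6
seg 3: a=2, c=M3/2=-7/20, d=(M4−M3)/(6·1)=7/60, b=Δ3−h3·(2M3+M4)/6=67/30
t_q=21/4 → seg 3, τ=1/4; S=2+67/30·τ+-7/20·τ²+7/60·τ³=3249/1280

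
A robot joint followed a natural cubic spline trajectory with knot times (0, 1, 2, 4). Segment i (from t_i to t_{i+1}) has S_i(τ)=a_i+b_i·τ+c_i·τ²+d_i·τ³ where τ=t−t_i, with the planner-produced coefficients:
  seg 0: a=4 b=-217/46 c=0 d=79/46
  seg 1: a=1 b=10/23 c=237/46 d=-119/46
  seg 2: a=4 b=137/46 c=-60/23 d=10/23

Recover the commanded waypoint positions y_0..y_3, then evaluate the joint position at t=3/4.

y_0 = S_0(0) = a_0 = 4
y_1 = S_1(0) = a_1 = 1
y_2 = S_2(0) = a_2 = 4
y_3 = S_2(2) = 3
t_q=3/4 is in segment 0 (τ=3/4); S_0(τ)=3493/2944

y_0=4 y_1=1 y_2=4 y_3=3
S(3/4) = 3493/2944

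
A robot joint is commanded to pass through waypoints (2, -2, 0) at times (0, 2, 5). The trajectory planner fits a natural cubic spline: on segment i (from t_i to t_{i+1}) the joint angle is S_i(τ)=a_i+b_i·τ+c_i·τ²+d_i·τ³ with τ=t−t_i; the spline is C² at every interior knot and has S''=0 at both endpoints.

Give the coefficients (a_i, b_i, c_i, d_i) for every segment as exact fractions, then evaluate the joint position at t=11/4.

Δ: Δ0=-2, Δ1=2/3
row 1: diag=10, rhs=16; c'=3/10, d'=8/5
back: M1=8/5
M: M0=0, M1=8/5, M2=0
seg 0: a=2, c=M0/2=0, d=(M1−M0)/(6·2)=2/15, b=Δ0−h0·(2M0+M1)/6=-38/15
seg 1: a=-2, c=M1/2=4/5, d=(M2−M1)/(6·3)=-4/45, b=Δ1−h1·(2M1+M2)/6=-14/15
t_q=11/4 → seg 1, τ=3/4; S=-2+-14/15·τ+4/5·τ²+-4/45·τ³=-183/80

  seg 0: a=2 b=-38/15 c=0 d=2/15
  seg 1: a=-2 b=-14/15 c=4/5 d=-4/45
S(11/4) = -183/80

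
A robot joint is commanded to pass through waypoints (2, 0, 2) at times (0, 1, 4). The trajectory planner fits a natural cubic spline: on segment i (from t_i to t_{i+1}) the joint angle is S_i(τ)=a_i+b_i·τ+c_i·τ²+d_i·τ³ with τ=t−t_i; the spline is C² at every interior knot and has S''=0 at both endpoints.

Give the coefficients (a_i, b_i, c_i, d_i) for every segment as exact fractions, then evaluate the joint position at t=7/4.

  seg 0: a=2 b=-7/3 c=0 d=1/3
  seg 1: a=0 b=-4/3 c=1 d=-1/9
S(7/4) = -31/64

Δ: Δ0=-2, Δ1=2/3
row 1: diag=8, rhs=16; c'=3/8, d'=2
back: M1=2
M: M0=0, M1=2, M2=0
seg 0: a=2, c=M0/2=0, d=(M1−M0)/(6·1)=1/3, b=Δ0−h0·(2M0+M1)/6=-7/3
seg 1: a=0, c=M1/2=1, d=(M2−M1)/(6·3)=-1/9, b=Δ1−h1·(2M1+M2)/6=-4/3
t_q=7/4 → seg 1, τ=3/4; S=0+-4/3·τ+1·τ²+-1/9·τ³=-31/64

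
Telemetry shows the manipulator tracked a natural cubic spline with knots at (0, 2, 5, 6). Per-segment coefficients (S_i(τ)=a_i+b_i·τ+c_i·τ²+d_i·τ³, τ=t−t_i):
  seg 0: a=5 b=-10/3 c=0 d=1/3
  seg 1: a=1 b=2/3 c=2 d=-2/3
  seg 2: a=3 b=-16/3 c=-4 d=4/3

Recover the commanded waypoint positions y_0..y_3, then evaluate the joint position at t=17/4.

y_0 = S_0(0) = a_0 = 5
y_1 = S_1(0) = a_1 = 1
y_2 = S_2(0) = a_2 = 3
y_3 = S_2(1) = -5
t_q=17/4 is in segment 1 (τ=9/4); S_1(τ)=161/32

y_0=5 y_1=1 y_2=3 y_3=-5
S(17/4) = 161/32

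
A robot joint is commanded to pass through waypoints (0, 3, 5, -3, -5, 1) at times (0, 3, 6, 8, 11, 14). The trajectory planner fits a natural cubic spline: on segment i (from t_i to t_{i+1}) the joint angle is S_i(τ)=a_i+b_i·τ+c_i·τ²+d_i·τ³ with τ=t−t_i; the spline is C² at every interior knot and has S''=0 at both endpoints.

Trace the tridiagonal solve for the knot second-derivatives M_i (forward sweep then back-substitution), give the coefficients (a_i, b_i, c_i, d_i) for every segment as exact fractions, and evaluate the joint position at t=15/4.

Δ: Δ0=1, Δ1=2/3, Δ2=-4, Δ3=-2/3, Δ4=2
row 1: diag=12, rhs=-2; c'=1/4, d'=-1/6
row 2: denom=10−3·1/4=37/4; d'=(-28−3·-1/6)/(37/4)=-110/37
row 3: denom=10−2·8/37=354/37; d'=(20−2·-110/37)/(354/37)=160/59
row 4: denom=12−3·37/118=1305/118; d'=(16−3·160/59)/(1305/118)=32/45
back: M4=32/45
back: M3=160/59−37/118·32/45=112/45
back: M2=-110/37−8/37·112/45=-158/45
back: M1=-1/6−1/4·-158/45=32/45
M: M0=0, M1=32/45, M2=-158/45, M3=112/45, M4=32/45, M5=0
seg 0: a=0, c=M0/2=0, d=(M1−M0)/(6·3)=16/405, b=Δ0−h0·(2M0+M1)/6=29/45
seg 1: a=3, c=M1/2=16/45, d=(M2−M1)/(6·3)=-19/81, b=Δ1−h1·(2M1+M2)/6=77/45
seg 2: a=5, c=M2/2=-79/45, d=(M3−M2)/(6·2)=1/2, b=Δ2−h2·(2M2+M3)/6=-112/45
seg 3: a=-3, c=M3/2=56/45, d=(M4−M3)/(6·3)=-8/81, b=Δ3−h3·(2M3+M4)/6=-158/45
seg 4: a=-5, c=M4/2=16/45, d=(M5−M4)/(6·3)=-16/405, b=Δ4−h4·(2M4+M5)/6=58/45
t_q=15/4 → seg 1, τ=3/4; S=3+77/45·τ+16/45·τ²+-19/81·τ³=1403/320

  seg 0: a=0 b=29/45 c=0 d=16/405
  seg 1: a=3 b=77/45 c=16/45 d=-19/81
  seg 2: a=5 b=-112/45 c=-79/45 d=1/2
  seg 3: a=-3 b=-158/45 c=56/45 d=-8/81
  seg 4: a=-5 b=58/45 c=16/45 d=-16/405
S(15/4) = 1403/320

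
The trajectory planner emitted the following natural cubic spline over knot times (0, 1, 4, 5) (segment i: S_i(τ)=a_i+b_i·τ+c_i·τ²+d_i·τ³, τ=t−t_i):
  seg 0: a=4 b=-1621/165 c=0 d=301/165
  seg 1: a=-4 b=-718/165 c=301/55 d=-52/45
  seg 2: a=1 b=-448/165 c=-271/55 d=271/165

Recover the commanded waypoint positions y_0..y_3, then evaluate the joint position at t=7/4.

y_0=4 y_1=-4 y_2=1 y_3=-5
S(7/4) = -257/55

y_0 = S_0(0) = a_0 = 4
y_1 = S_1(0) = a_1 = -4
y_2 = S_2(0) = a_2 = 1
y_3 = S_2(1) = -5
t_q=7/4 is in segment 1 (τ=3/4); S_1(τ)=-257/55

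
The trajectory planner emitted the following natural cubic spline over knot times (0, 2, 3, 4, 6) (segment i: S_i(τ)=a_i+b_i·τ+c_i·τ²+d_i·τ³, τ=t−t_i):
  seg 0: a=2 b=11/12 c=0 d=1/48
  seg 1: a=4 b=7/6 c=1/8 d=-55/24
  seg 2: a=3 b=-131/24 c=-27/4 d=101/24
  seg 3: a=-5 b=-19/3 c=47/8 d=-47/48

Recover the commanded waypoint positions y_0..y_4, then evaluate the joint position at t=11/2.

y_0=2 y_1=4 y_2=3 y_3=-5 y_4=-2
S(11/2) = -587/128

y_0 = S_0(0) = a_0 = 2
y_1 = S_1(0) = a_1 = 4
y_2 = S_2(0) = a_2 = 3
y_3 = S_3(0) = a_3 = -5
y_4 = S_3(2) = -2
t_q=11/2 is in segment 3 (τ=3/2); S_3(τ)=-587/128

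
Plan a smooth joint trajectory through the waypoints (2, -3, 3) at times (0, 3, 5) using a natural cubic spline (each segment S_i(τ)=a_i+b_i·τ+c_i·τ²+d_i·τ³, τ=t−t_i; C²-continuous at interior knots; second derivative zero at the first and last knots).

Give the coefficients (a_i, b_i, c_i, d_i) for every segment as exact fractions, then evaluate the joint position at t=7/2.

Δ: Δ0=-5/3, Δ1=3
row 1: diag=10, rhs=28; c'=1/5, d'=14/5
back: M1=14/5
M: M0=0, M1=14/5, M2=0
seg 0: a=2, c=M0/2=0, d=(M1−M0)/(6·3)=7/45, b=Δ0−h0·(2M0+M1)/6=-46/15
seg 1: a=-3, c=M1/2=7/5, d=(M2−M1)/(6·2)=-7/30, b=Δ1−h1·(2M1+M2)/6=17/15
t_q=7/2 → seg 1, τ=1/2; S=-3+17/15·τ+7/5·τ²+-7/30·τ³=-169/80

  seg 0: a=2 b=-46/15 c=0 d=7/45
  seg 1: a=-3 b=17/15 c=7/5 d=-7/30
S(7/2) = -169/80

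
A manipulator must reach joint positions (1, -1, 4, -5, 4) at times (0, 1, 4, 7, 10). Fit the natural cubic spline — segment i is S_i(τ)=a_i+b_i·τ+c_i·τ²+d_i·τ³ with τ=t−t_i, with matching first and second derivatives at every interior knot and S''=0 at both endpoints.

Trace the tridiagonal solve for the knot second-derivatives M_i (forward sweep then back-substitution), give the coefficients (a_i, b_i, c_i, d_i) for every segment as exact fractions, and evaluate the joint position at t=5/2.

Δ: Δ0=-2, Δ1=5/3, Δ2=-3, Δ3=3
row 1: diag=8, rhs=22; c'=3/8, d'=11/4
row 2: denom=12−3·3/8=87/8; d'=(-28−3·11/4)/(87/8)=-10/3
row 3: denom=12−3·8/29=324/29; d'=(36−3·-10/3)/(324/29)=667/162
back: M3=667/162
back: M2=-10/3−8/29·667/162=-362/81
back: M1=11/4−3/8·-362/81=239/54
M: M0=0, M1=239/54, M2=-362/81, M3=667/162, M4=0
seg 0: a=1, c=M0/2=0, d=(M1−M0)/(6·1)=239/324, b=Δ0−h0·(2M0+M1)/6=-887/324
seg 1: a=-1, c=M1/2=239/108, d=(M2−M1)/(6·3)=-1441/2916, b=Δ1−h1·(2M1+M2)/6=-85/162
seg 2: a=4, c=M2/2=-181/81, d=(M3−M2)/(6·3)=1391/2916, b=Δ2−h2·(2M2+M3)/6=-191/324
seg 3: a=-5, c=M3/2=667/324, d=(M4−M3)/(6·3)=-667/2916, b=Δ3−h3·(2M3+M4)/6=-181/162
t_q=5/2 → seg 1, τ=3/2; S=-1+-85/162·τ+239/108·τ²+-1441/2916·τ³=439/288

  seg 0: a=1 b=-887/324 c=0 d=239/324
  seg 1: a=-1 b=-85/162 c=239/108 d=-1441/2916
  seg 2: a=4 b=-191/324 c=-181/81 d=1391/2916
  seg 3: a=-5 b=-181/162 c=667/324 d=-667/2916
S(5/2) = 439/288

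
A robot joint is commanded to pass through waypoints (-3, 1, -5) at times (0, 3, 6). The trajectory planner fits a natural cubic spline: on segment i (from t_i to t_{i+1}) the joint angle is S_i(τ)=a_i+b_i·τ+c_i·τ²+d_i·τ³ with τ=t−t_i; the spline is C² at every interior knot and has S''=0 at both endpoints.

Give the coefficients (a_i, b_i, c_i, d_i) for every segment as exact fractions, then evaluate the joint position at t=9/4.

  seg 0: a=-3 b=13/6 c=0 d=-5/54
  seg 1: a=1 b=-1/3 c=-5/6 d=5/54
S(9/4) = 105/128

Δ: Δ0=4/3, Δ1=-2
row 1: diag=12, rhs=-20; c'=1/4, d'=-5/3
back: M1=-5/3
M: M0=0, M1=-5/3, M2=0
seg 0: a=-3, c=M0/2=0, d=(M1−M0)/(6·3)=-5/54, b=Δ0−h0·(2M0+M1)/6=13/6
seg 1: a=1, c=M1/2=-5/6, d=(M2−M1)/(6·3)=5/54, b=Δ1−h1·(2M1+M2)/6=-1/3
t_q=9/4 → seg 0, τ=9/4; S=-3+13/6·τ+0·τ²+-5/54·τ³=105/128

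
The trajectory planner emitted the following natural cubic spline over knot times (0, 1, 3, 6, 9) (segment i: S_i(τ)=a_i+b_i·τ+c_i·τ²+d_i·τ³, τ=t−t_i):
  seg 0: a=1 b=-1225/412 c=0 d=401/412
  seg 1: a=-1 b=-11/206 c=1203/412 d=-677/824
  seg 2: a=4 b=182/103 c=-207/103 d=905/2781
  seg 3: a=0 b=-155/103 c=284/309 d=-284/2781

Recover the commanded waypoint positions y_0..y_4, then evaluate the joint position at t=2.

y_0=1 y_1=-1 y_2=4 y_3=0 y_4=1
S(2) = 861/824

y_0 = S_0(0) = a_0 = 1
y_1 = S_1(0) = a_1 = -1
y_2 = S_2(0) = a_2 = 4
y_3 = S_3(0) = a_3 = 0
y_4 = S_3(3) = 1
t_q=2 is in segment 1 (τ=1); S_1(τ)=861/824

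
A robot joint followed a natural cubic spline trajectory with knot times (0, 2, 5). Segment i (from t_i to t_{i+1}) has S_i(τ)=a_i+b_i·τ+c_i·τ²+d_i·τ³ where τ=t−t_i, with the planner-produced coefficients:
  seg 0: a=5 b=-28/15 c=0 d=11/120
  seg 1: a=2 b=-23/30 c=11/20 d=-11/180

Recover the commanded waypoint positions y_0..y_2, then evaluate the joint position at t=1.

y_0=5 y_1=2 y_2=3
S(1) = 129/40

y_0 = S_0(0) = a_0 = 5
y_1 = S_1(0) = a_1 = 2
y_2 = S_1(3) = 3
t_q=1 is in segment 0 (τ=1); S_0(τ)=129/40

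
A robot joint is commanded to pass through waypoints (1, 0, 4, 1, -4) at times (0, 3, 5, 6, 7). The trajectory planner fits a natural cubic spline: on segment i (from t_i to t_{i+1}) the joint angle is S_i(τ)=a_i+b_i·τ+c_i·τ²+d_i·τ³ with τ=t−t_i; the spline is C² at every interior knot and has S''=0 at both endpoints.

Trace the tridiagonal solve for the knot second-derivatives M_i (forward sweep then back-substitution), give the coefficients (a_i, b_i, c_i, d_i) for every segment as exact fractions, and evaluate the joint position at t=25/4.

  seg 0: a=1 b=-1021/642 c=0 d=269/1926
  seg 1: a=0 b=700/321 c=269/214 d=-865/1284
  seg 2: a=4 b=-281/321 c=-298/107 d=212/321
  seg 3: a=1 b=-1433/321 c=-86/107 d=86/321
S(25/4) = -555/3424

Δ: Δ0=-1/3, Δ1=2, Δ2=-3, Δ3=-5
row 1: diag=10, rhs=14; c'=1/5, d'=7/5
row 2: denom=6−2·1/5=28/5; d'=(-30−2·7/5)/(28/5)=-41/7
row 3: denom=4−1·5/28=107/28; d'=(-12−1·-41/7)/(107/28)=-172/107
back: M3=-172/107
back: M2=-41/7−5/28·-172/107=-596/107
back: M1=7/5−1/5·-596/107=269/107
M: M0=0, M1=269/107, M2=-596/107, M3=-172/107, M4=0
seg 0: a=1, c=M0/2=0, d=(M1−M0)/(6·3)=269/1926, b=Δ0−h0·(2M0+M1)/6=-1021/642
seg 1: a=0, c=M1/2=269/214, d=(M2−M1)/(6·2)=-865/1284, b=Δ1−h1·(2M1+M2)/6=700/321
seg 2: a=4, c=M2/2=-298/107, d=(M3−M2)/(6·1)=212/321, b=Δ2−h2·(2M2+M3)/6=-281/321
seg 3: a=1, c=M3/2=-86/107, d=(M4−M3)/(6·1)=86/321, b=Δ3−h3·(2M3+M4)/6=-1433/321
t_q=25/4 → seg 3, τ=1/4; S=1+-1433/321·τ+-86/107·τ²+86/321·τ³=-555/3424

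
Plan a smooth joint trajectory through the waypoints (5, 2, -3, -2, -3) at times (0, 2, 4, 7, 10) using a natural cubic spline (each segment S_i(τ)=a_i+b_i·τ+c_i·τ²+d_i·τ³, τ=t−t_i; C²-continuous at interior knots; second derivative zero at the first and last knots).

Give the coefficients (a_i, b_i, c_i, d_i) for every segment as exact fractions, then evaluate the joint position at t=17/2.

Δ: Δ0=-3/2, Δ1=-5/2, Δ2=1/3, Δ3=-1/3
row 1: diag=8, rhs=-6; c'=1/4, d'=-3/4
row 2: denom=10−2·1/4=19/2; d'=(17−2·-3/4)/(19/2)=37/19
row 3: denom=12−3·6/19=210/19; d'=(-4−3·37/19)/(210/19)=-187/210
back: M3=-187/210
back: M2=37/19−6/19·-187/210=78/35
back: M1=-3/4−1/4·78/35=-183/140
M: M0=0, M1=-183/140, M2=78/35, M3=-187/210, M4=0
seg 0: a=5, c=M0/2=0, d=(M1−M0)/(6·2)=-61/560, b=Δ0−h0·(2M0+M1)/6=-149/140
seg 1: a=2, c=M1/2=-183/280, d=(M2−M1)/(6·2)=33/112, b=Δ1−h1·(2M1+M2)/6=-83/35
seg 2: a=-3, c=M2/2=39/35, d=(M3−M2)/(6·3)=-131/756, b=Δ2−h2·(2M2+M3)/6=-29/20
seg 3: a=-2, c=M3/2=-187/420, d=(M4−M3)/(6·3)=187/3780, b=Δ3−h3·(2M3+M4)/6=39/70
t_q=17/2 → seg 3, τ=3/2; S=-2+39/70·τ+-187/420·τ²+187/3780·τ³=-2239/1120

  seg 0: a=5 b=-149/140 c=0 d=-61/560
  seg 1: a=2 b=-83/35 c=-183/280 d=33/112
  seg 2: a=-3 b=-29/20 c=39/35 d=-131/756
  seg 3: a=-2 b=39/70 c=-187/420 d=187/3780
S(17/2) = -2239/1120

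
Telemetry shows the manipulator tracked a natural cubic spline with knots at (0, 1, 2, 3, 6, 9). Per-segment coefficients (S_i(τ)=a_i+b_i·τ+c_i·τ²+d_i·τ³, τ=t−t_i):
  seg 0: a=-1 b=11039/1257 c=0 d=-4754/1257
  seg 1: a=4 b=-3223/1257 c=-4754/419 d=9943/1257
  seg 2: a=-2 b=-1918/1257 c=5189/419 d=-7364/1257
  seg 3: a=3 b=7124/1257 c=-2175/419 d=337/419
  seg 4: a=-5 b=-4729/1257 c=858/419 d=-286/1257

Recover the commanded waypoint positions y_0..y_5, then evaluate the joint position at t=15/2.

y_0=-1 y_1=4 y_2=-2 y_3=3 y_4=-5 y_5=-4
S(15/2) = -11403/1676

y_0 = S_0(0) = a_0 = -1
y_1 = S_1(0) = a_1 = 4
y_2 = S_2(0) = a_2 = -2
y_3 = S_3(0) = a_3 = 3
y_4 = S_4(0) = a_4 = -5
y_5 = S_4(3) = -4
t_q=15/2 is in segment 4 (τ=3/2); S_4(τ)=-11403/1676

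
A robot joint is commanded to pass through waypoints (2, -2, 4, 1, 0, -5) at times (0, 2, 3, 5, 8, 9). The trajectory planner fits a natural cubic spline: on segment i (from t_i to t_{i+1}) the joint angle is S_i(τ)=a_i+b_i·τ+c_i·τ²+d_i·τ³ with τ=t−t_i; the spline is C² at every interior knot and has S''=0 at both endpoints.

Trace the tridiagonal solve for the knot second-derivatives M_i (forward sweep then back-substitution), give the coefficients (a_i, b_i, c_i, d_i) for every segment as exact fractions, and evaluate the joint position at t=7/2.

  seg 0: a=2 b=-36145/6879 c=0 d=22387/27516
  seg 1: a=-2 b=31016/6879 c=22387/4586 d=-46645/13758
  seg 2: a=4 b=56419/13758 c=-12129/2293 d=17123/13758
  seg 3: a=1 b=-29201/13758 c=4994/2293 d=-7253/13758
  seg 4: a=0 b=-22624/6879 c=-11771/4586 d=11771/13758
S(7/2) = 179169/36688

Δ: Δ0=-2, Δ1=6, Δ2=-3/2, Δ3=-1/3, Δ4=-5
row 1: diag=6, rhs=48; c'=1/6, d'=8
row 2: denom=6−1·1/6=35/6; d'=(-45−1·8)/(35/6)=-318/35
row 3: denom=10−2·12/35=326/35; d'=(7−2·-318/35)/(326/35)=881/326
row 4: denom=8−3·105/326=2293/326; d'=(-28−3·881/326)/(2293/326)=-11771/2293
back: M4=-11771/2293
back: M3=881/326−105/326·-11771/2293=9988/2293
back: M2=-318/35−12/35·9988/2293=-24258/2293
back: M1=8−1/6·-24258/2293=22387/2293
M: M0=0, M1=22387/2293, M2=-24258/2293, M3=9988/2293, M4=-11771/2293, M5=0
seg 0: a=2, c=M0/2=0, d=(M1−M0)/(6·2)=22387/27516, b=Δ0−h0·(2M0+M1)/6=-36145/6879
seg 1: a=-2, c=M1/2=22387/4586, d=(M2−M1)/(6·1)=-46645/13758, b=Δ1−h1·(2M1+M2)/6=31016/6879
seg 2: a=4, c=M2/2=-12129/2293, d=(M3−M2)/(6·2)=17123/13758, b=Δ2−h2·(2M2+M3)/6=56419/13758
seg 3: a=1, c=M3/2=4994/2293, d=(M4−M3)/(6·3)=-7253/13758, b=Δ3−h3·(2M3+M4)/6=-29201/13758
seg 4: a=0, c=M4/2=-11771/4586, d=(M5−M4)/(6·1)=11771/13758, b=Δ4−h4·(2M4+M5)/6=-22624/6879
t_q=7/2 → seg 2, τ=1/2; S=4+56419/13758·τ+-12129/2293·τ²+17123/13758·τ³=179169/36688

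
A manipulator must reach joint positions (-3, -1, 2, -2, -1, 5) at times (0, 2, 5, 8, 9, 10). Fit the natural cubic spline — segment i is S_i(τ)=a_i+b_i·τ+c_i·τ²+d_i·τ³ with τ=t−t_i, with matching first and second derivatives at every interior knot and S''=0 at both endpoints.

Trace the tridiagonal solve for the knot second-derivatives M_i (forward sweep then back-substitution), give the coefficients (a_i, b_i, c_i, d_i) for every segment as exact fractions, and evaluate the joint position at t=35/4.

  seg 0: a=-3 b=2569/3081 c=0 d=128/3081
  seg 1: a=-1 b=4105/3081 c=256/1027 d=-256/2133
  seg 2: a=2 b=-1271/3081 c=-2560/3081 d=4843/27729
  seg 3: a=-2 b=-2102/3081 c=761/1027 d=2900/3081
  seg 4: a=-1 b=11164/3081 c=3661/1027 d=-3661/3081
S(35/4) = -1073/632

Δ: Δ0=1, Δ1=1, Δ2=-4/3, Δ3=1, Δ4=6
row 1: diag=10, rhs=0; c'=3/10, d'=0
row 2: denom=12−3·3/10=111/10; d'=(-14−3·0)/(111/10)=-140/111
row 3: denom=8−3·10/37=266/37; d'=(14−3·-140/111)/(266/37)=47/19
row 4: denom=4−1·37/266=1027/266; d'=(30−1·47/19)/(1027/266)=7322/1027
back: M4=7322/1027
back: M3=47/19−37/266·7322/1027=1522/1027
back: M2=-140/111−10/37·1522/1027=-5120/3081
back: M1=0−3/10·-5120/3081=512/1027
M: M0=0, M1=512/1027, M2=-5120/3081, M3=1522/1027, M4=7322/1027, M5=0
seg 0: a=-3, c=M0/2=0, d=(M1−M0)/(6·2)=128/3081, b=Δ0−h0·(2M0+M1)/6=2569/3081
seg 1: a=-1, c=M1/2=256/1027, d=(M2−M1)/(6·3)=-256/2133, b=Δ1−h1·(2M1+M2)/6=4105/3081
seg 2: a=2, c=M2/2=-2560/3081, d=(M3−M2)/(6·3)=4843/27729, b=Δ2−h2·(2M2+M3)/6=-1271/3081
seg 3: a=-2, c=M3/2=761/1027, d=(M4−M3)/(6·1)=2900/3081, b=Δ3−h3·(2M3+M4)/6=-2102/3081
seg 4: a=-1, c=M4/2=3661/1027, d=(M5−M4)/(6·1)=-3661/3081, b=Δ4−h4·(2M4+M5)/6=11164/3081
t_q=35/4 → seg 3, τ=3/4; S=-2+-2102/3081·τ+761/1027·τ²+2900/3081·τ³=-1073/632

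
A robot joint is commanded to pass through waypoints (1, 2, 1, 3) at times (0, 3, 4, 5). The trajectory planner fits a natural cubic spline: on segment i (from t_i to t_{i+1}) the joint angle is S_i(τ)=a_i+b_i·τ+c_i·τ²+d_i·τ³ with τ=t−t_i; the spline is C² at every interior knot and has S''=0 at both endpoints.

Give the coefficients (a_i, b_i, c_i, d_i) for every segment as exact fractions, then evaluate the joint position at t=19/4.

  seg 0: a=1 b=106/93 c=0 d=-25/279
  seg 1: a=2 b=-119/93 c=-25/31 d=101/93
  seg 2: a=1 b=34/93 c=76/31 d=-76/93
S(19/4) = 1145/496

Δ: Δ0=1/3, Δ1=-1, Δ2=2
row 1: diag=8, rhs=-8; c'=1/8, d'=-1
row 2: denom=4−1·1/8=31/8; d'=(18−1·-1)/(31/8)=152/31
back: M2=152/31
back: M1=-1−1/8·152/31=-50/31
M: M0=0, M1=-50/31, M2=152/31, M3=0
seg 0: a=1, c=M0/2=0, d=(M1−M0)/(6·3)=-25/279, b=Δ0−h0·(2M0+M1)/6=106/93
seg 1: a=2, c=M1/2=-25/31, d=(M2−M1)/(6·1)=101/93, b=Δ1−h1·(2M1+M2)/6=-119/93
seg 2: a=1, c=M2/2=76/31, d=(M3−M2)/(6·1)=-76/93, b=Δ2−h2·(2M2+M3)/6=34/93
t_q=19/4 → seg 2, τ=3/4; S=1+34/93·τ+76/31·τ²+-76/93·τ³=1145/496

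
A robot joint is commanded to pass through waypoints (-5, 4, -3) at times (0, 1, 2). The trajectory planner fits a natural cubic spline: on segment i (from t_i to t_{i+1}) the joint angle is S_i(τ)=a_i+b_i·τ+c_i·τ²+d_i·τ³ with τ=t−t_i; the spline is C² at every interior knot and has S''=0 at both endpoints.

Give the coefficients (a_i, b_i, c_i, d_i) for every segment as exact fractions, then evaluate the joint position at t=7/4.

  seg 0: a=-5 b=13 c=0 d=-4
  seg 1: a=4 b=1 c=-12 d=4
S(7/4) = -5/16

Δ: Δ0=9, Δ1=-7
row 1: diag=4, rhs=-96; c'=1/4, d'=-24
back: M1=-24
M: M0=0, M1=-24, M2=0
seg 0: a=-5, c=M0/2=0, d=(M1−M0)/(6·1)=-4, b=Δ0−h0·(2M0+M1)/6=13
seg 1: a=4, c=M1/2=-12, d=(M2−M1)/(6·1)=4, b=Δ1−h1·(2M1+M2)/6=1
t_q=7/4 → seg 1, τ=3/4; S=4+1·τ+-12·τ²+4·τ³=-5/16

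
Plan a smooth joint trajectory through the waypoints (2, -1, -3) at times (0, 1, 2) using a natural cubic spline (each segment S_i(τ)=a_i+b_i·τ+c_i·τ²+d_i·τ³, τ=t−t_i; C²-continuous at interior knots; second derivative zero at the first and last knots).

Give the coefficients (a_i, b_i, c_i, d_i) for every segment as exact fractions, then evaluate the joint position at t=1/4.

Δ: Δ0=-3, Δ1=-2
row 1: diag=4, rhs=6; c'=1/4, d'=3/2
back: M1=3/2
M: M0=0, M1=3/2, M2=0
seg 0: a=2, c=M0/2=0, d=(M1−M0)/(6·1)=1/4, b=Δ0−h0·(2M0+M1)/6=-13/4
seg 1: a=-1, c=M1/2=3/4, d=(M2−M1)/(6·1)=-1/4, b=Δ1−h1·(2M1+M2)/6=-5/2
t_q=1/4 → seg 0, τ=1/4; S=2+-13/4·τ+0·τ²+1/4·τ³=305/256

  seg 0: a=2 b=-13/4 c=0 d=1/4
  seg 1: a=-1 b=-5/2 c=3/4 d=-1/4
S(1/4) = 305/256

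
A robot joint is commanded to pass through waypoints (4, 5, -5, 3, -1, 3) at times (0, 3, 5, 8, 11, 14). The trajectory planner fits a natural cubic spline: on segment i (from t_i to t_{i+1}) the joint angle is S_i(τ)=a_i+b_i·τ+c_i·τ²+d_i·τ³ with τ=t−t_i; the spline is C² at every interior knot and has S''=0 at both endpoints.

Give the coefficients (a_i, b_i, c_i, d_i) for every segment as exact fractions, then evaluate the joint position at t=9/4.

Δ: Δ0=1/3, Δ1=-5, Δ2=8/3, Δ3=-4/3, Δ4=4/3
row 1: diag=10, rhs=-32; c'=1/5, d'=-16/5
row 2: denom=10−2·1/5=48/5; d'=(46−2·-16/5)/(48/5)=131/24
row 3: denom=12−3·5/16=177/16; d'=(-24−3·131/24)/(177/16)=-646/177
row 4: denom=12−3·16/59=660/59; d'=(16−3·-646/177)/(660/59)=53/22
back: M4=53/22
back: M3=-646/177−16/59·53/22=-142/33
back: M2=131/24−5/16·-142/33=449/66
back: M1=-16/5−1/5·449/66=-301/66
M: M0=0, M1=-301/66, M2=449/66, M3=-142/33, M4=53/22, M5=0
seg 0: a=4, c=M0/2=0, d=(M1−M0)/(6·3)=-301/1188, b=Δ0−h0·(2M0+M1)/6=115/44
seg 1: a=5, c=M1/2=-301/132, d=(M2−M1)/(6·2)=125/132, b=Δ1−h1·(2M1+M2)/6=-93/22
seg 2: a=-5, c=M2/2=449/132, d=(M3−M2)/(6·3)=-733/1188, b=Δ2−h2·(2M2+M3)/6=-131/66
seg 3: a=3, c=M3/2=-71/33, d=(M4−M3)/(6·3)=443/1188, b=Δ3−h3·(2M3+M4)/6=233/132
seg 4: a=-1, c=M4/2=53/44, d=(M5−M4)/(6·3)=-53/396, b=Δ4−h4·(2M4+M5)/6=-71/66
t_q=9/4 → seg 0, τ=9/4; S=4+115/44·τ+0·τ²+-301/1188·τ³=19697/2816

  seg 0: a=4 b=115/44 c=0 d=-301/1188
  seg 1: a=5 b=-93/22 c=-301/132 d=125/132
  seg 2: a=-5 b=-131/66 c=449/132 d=-733/1188
  seg 3: a=3 b=233/132 c=-71/33 d=443/1188
  seg 4: a=-1 b=-71/66 c=53/44 d=-53/396
S(9/4) = 19697/2816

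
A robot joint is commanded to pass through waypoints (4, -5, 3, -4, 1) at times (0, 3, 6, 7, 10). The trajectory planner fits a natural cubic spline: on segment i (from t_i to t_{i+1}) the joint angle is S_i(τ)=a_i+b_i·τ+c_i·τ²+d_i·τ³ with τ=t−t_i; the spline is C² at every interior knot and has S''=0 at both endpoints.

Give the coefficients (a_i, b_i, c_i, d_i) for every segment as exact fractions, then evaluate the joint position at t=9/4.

  seg 0: a=4 b=-433/76 c=0 d=205/684
  seg 1: a=-5 b=91/38 c=205/76 d=-1783/2052
  seg 2: a=3 b=-371/76 c=-292/57 d=685/228
  seg 3: a=-4 b=-697/114 c=887/228 d=-887/2052
S(9/4) = -26291/4864

Δ: Δ0=-3, Δ1=8/3, Δ2=-7, Δ3=5/3
row 1: diag=12, rhs=34; c'=1/4, d'=17/6
row 2: denom=8−3·1/4=29/4; d'=(-58−3·17/6)/(29/4)=-266/29
row 3: denom=8−1·4/29=228/29; d'=(52−1·-266/29)/(228/29)=887/114
back: M3=887/114
back: M2=-266/29−4/29·887/114=-584/57
back: M1=17/6−1/4·-584/57=205/38
M: M0=0, M1=205/38, M2=-584/57, M3=887/114, M4=0
seg 0: a=4, c=M0/2=0, d=(M1−M0)/(6·3)=205/684, b=Δ0−h0·(2M0+M1)/6=-433/76
seg 1: a=-5, c=M1/2=205/76, d=(M2−M1)/(6·3)=-1783/2052, b=Δ1−h1·(2M1+M2)/6=91/38
seg 2: a=3, c=M2/2=-292/57, d=(M3−M2)/(6·1)=685/228, b=Δ2−h2·(2M2+M3)/6=-371/76
seg 3: a=-4, c=M3/2=887/228, d=(M4−M3)/(6·3)=-887/2052, b=Δ3−h3·(2M3+M4)/6=-697/114
t_q=9/4 → seg 0, τ=9/4; S=4+-433/76·τ+0·τ²+205/684·τ³=-26291/4864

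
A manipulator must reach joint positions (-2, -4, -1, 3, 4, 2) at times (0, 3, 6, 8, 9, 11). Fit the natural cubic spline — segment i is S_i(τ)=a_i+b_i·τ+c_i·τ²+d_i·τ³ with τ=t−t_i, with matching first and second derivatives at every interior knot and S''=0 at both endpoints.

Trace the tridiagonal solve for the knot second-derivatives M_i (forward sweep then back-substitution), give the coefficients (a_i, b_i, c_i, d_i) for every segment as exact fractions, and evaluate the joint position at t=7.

Δ: Δ0=-2/3, Δ1=1, Δ2=2, Δ3=1, Δ4=-1
row 1: diag=12, rhs=10; c'=1/4, d'=5/6
row 2: denom=10−3·1/4=37/4; d'=(6−3·5/6)/(37/4)=14/37
row 3: denom=6−2·8/37=206/37; d'=(-6−2·14/37)/(206/37)=-125/103
row 4: denom=6−1·37/206=1199/206; d'=(-12−1·-125/103)/(1199/206)=-202/109
back: M4=-202/109
back: M3=-125/103−37/206·-202/109=-96/109
back: M2=14/37−8/37·-96/109=62/109
back: M1=5/6−1/4·62/109=226/327
M: M0=0, M1=226/327, M2=62/109, M3=-96/109, M4=-202/109, M5=0
seg 0: a=-2, c=M0/2=0, d=(M1−M0)/(6·3)=113/2943, b=Δ0−h0·(2M0+M1)/6=-331/327
seg 1: a=-4, c=M1/2=113/327, d=(M2−M1)/(6·3)=-20/2943, b=Δ1−h1·(2M1+M2)/6=8/327
seg 2: a=-1, c=M2/2=31/109, d=(M3−M2)/(6·2)=-79/654, b=Δ2−h2·(2M2+M3)/6=626/327
seg 3: a=3, c=M3/2=-48/109, d=(M4−M3)/(6·1)=-53/327, b=Δ3−h3·(2M3+M4)/6=524/327
seg 4: a=4, c=M4/2=-101/109, d=(M5−M4)/(6·2)=101/654, b=Δ4−h4·(2M4+M5)/6=77/327
t_q=7 → seg 2, τ=1; S=-1+626/327·τ+31/109·τ²+-79/654·τ³=235/218

  seg 0: a=-2 b=-331/327 c=0 d=113/2943
  seg 1: a=-4 b=8/327 c=113/327 d=-20/2943
  seg 2: a=-1 b=626/327 c=31/109 d=-79/654
  seg 3: a=3 b=524/327 c=-48/109 d=-53/327
  seg 4: a=4 b=77/327 c=-101/109 d=101/654
S(7) = 235/218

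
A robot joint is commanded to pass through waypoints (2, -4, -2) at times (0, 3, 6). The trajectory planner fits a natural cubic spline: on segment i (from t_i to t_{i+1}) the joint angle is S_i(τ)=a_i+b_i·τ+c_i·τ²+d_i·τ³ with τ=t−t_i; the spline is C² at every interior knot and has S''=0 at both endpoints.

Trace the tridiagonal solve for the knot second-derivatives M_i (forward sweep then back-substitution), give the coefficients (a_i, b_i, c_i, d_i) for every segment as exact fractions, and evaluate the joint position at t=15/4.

  seg 0: a=2 b=-8/3 c=0 d=2/27
  seg 1: a=-4 b=-2/3 c=2/3 d=-2/27
S(15/4) = -133/32

Δ: Δ0=-2, Δ1=2/3
row 1: diag=12, rhs=16; c'=1/4, d'=4/3
back: M1=4/3
M: M0=0, M1=4/3, M2=0
seg 0: a=2, c=M0/2=0, d=(M1−M0)/(6·3)=2/27, b=Δ0−h0·(2M0+M1)/6=-8/3
seg 1: a=-4, c=M1/2=2/3, d=(M2−M1)/(6·3)=-2/27, b=Δ1−h1·(2M1+M2)/6=-2/3
t_q=15/4 → seg 1, τ=3/4; S=-4+-2/3·τ+2/3·τ²+-2/27·τ³=-133/32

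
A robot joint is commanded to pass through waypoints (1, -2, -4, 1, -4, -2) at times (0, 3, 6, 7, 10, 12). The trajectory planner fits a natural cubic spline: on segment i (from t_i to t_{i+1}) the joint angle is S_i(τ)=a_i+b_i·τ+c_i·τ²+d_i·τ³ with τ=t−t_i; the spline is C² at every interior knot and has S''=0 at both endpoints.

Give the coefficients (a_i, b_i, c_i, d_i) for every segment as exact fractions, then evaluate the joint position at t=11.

Δ: Δ0=-1, Δ1=-2/3, Δ2=5, Δ3=-5/3, Δ4=1
row 1: diag=12, rhs=2; c'=1/4, d'=1/6
row 2: denom=8−3·1/4=29/4; d'=(34−3·1/6)/(29/4)=134/29
row 3: denom=8−1·4/29=228/29; d'=(-40−1·134/29)/(228/29)=-647/114
row 4: denom=10−3·29/76=673/76; d'=(16−3·-647/114)/(673/76)=2510/673
back: M4=2510/673
back: M3=-647/114−29/76·2510/673=-14332/2019
back: M2=134/29−4/29·-14332/2019=11306/2019
back: M1=1/6−1/4·11306/2019=-830/673
M: M0=0, M1=-830/673, M2=11306/2019, M3=-14332/2019, M4=2510/673, M5=0
seg 0: a=1, c=M0/2=0, d=(M1−M0)/(6·3)=-415/6057, b=Δ0−h0·(2M0+M1)/6=-258/673
seg 1: a=-2, c=M1/2=-415/673, d=(M2−M1)/(6·3)=6898/18171, b=Δ1−h1·(2M1+M2)/6=-1503/673
seg 2: a=-4, c=M2/2=5653/2019, d=(M3−M2)/(6·1)=-4273/2019, b=Δ2−h2·(2M2+M3)/6=2905/673
seg 3: a=1, c=M3/2=-7166/2019, d=(M4−M3)/(6·3)=10931/18171, b=Δ3−h3·(2M3+M4)/6=7202/2019
seg 4: a=-4, c=M4/2=1255/673, d=(M5−M4)/(6·2)=-1255/4038, b=Δ4−h4·(2M4+M5)/6=-3001/2019
t_q=11 → seg 4, τ=1; S=-4+-3001/2019·τ+1255/673·τ²+-1255/4038·τ³=-5293/1346

  seg 0: a=1 b=-258/673 c=0 d=-415/6057
  seg 1: a=-2 b=-1503/673 c=-415/673 d=6898/18171
  seg 2: a=-4 b=2905/673 c=5653/2019 d=-4273/2019
  seg 3: a=1 b=7202/2019 c=-7166/2019 d=10931/18171
  seg 4: a=-4 b=-3001/2019 c=1255/673 d=-1255/4038
S(11) = -5293/1346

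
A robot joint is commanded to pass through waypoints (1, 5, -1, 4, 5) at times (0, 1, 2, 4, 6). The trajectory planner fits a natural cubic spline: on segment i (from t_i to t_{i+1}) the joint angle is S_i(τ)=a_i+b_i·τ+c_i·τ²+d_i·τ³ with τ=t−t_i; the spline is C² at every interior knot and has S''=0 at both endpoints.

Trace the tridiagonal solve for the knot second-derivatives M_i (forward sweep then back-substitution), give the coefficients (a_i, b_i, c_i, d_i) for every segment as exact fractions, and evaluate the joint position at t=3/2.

Δ: Δ0=4, Δ1=-6, Δ2=5/2, Δ3=1/2
row 1: diag=4, rhs=-60; c'=1/4, d'=-15
row 2: denom=6−1·1/4=23/4; d'=(51−1·-15)/(23/4)=264/23
row 3: denom=8−2·8/23=168/23; d'=(-12−2·264/23)/(168/23)=-67/14
back: M3=-67/14
back: M2=264/23−8/23·-67/14=92/7
back: M1=-15−1/4·92/7=-128/7
M: M0=0, M1=-128/7, M2=92/7, M3=-67/14, M4=0
seg 0: a=1, c=M0/2=0, d=(M1−M0)/(6·1)=-64/21, b=Δ0−h0·(2M0+M1)/6=148/21
seg 1: a=5, c=M1/2=-64/7, d=(M2−M1)/(6·1)=110/21, b=Δ1−h1·(2M1+M2)/6=-44/21
seg 2: a=-1, c=M2/2=46/7, d=(M3−M2)/(6·2)=-251/168, b=Δ2−h2·(2M2+M3)/6=-14/3
seg 3: a=4, c=M3/2=-67/28, d=(M4−M3)/(6·2)=67/168, b=Δ3−h3·(2M3+M4)/6=155/42
t_q=3/2 → seg 1, τ=1/2; S=5+-44/21·τ+-64/7·τ²+110/21·τ³=65/28

  seg 0: a=1 b=148/21 c=0 d=-64/21
  seg 1: a=5 b=-44/21 c=-64/7 d=110/21
  seg 2: a=-1 b=-14/3 c=46/7 d=-251/168
  seg 3: a=4 b=155/42 c=-67/28 d=67/168
S(3/2) = 65/28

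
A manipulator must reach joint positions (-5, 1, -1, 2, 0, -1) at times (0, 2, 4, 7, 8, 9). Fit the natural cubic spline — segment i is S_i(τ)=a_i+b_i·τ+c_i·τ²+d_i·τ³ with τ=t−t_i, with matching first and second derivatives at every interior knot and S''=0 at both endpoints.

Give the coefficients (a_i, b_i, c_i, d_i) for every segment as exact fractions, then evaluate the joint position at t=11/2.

Δ: Δ0=3, Δ1=-1, Δ2=1, Δ3=-2, Δ4=-1
row 1: diag=8, rhs=-24; c'=1/4, d'=-3
row 2: denom=10−2·1/4=19/2; d'=(12−2·-3)/(19/2)=36/19
row 3: denom=8−3·6/19=134/19; d'=(-18−3·36/19)/(134/19)=-225/67
row 4: denom=4−1·19/134=517/134; d'=(6−1·-225/67)/(517/134)=114/47
back: M4=114/47
back: M3=-225/67−19/134·114/47=-174/47
back: M2=36/19−6/19·-174/47=144/47
back: M1=-3−1/4·144/47=-177/47
M: M0=0, M1=-177/47, M2=144/47, M3=-174/47, M4=114/47, M5=0
seg 0: a=-5, c=M0/2=0, d=(M1−M0)/(6·2)=-59/188, b=Δ0−h0·(2M0+M1)/6=200/47
seg 1: a=1, c=M1/2=-177/94, d=(M2−M1)/(6·2)=107/188, b=Δ1−h1·(2M1+M2)/6=23/47
seg 2: a=-1, c=M2/2=72/47, d=(M3−M2)/(6·3)=-53/141, b=Δ2−h2·(2M2+M3)/6=-10/47
seg 3: a=2, c=M3/2=-87/47, d=(M4−M3)/(6·1)=48/47, b=Δ3−h3·(2M3+M4)/6=-55/47
seg 4: a=0, c=M4/2=57/47, d=(M5−M4)/(6·1)=-19/47, b=Δ4−h4·(2M4+M5)/6=-85/47
t_q=11/2 → seg 2, τ=3/2; S=-1+-10/47·τ+72/47·τ²+-53/141·τ³=323/376

  seg 0: a=-5 b=200/47 c=0 d=-59/188
  seg 1: a=1 b=23/47 c=-177/94 d=107/188
  seg 2: a=-1 b=-10/47 c=72/47 d=-53/141
  seg 3: a=2 b=-55/47 c=-87/47 d=48/47
  seg 4: a=0 b=-85/47 c=57/47 d=-19/47
S(11/2) = 323/376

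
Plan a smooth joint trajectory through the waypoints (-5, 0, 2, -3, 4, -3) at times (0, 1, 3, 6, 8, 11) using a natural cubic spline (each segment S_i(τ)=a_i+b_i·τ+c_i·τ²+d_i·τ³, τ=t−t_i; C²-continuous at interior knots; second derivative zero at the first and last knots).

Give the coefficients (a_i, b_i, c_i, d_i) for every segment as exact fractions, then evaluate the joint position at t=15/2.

Δ: Δ0=5, Δ1=1, Δ2=-5/3, Δ3=7/2, Δ4=-7/3
row 1: diag=6, rhs=-24; c'=1/3, d'=-4
row 2: denom=10−2·1/3=28/3; d'=(-16−2·-4)/(28/3)=-6/7
row 3: denom=10−3·9/28=253/28; d'=(31−3·-6/7)/(253/28)=940/253
row 4: denom=10−2·56/253=2418/253; d'=(-35−2·940/253)/(2418/253)=-10735/2418
back: M4=-10735/2418
back: M3=940/253−56/253·-10735/2418=5680/1209
back: M2=-6/7−9/28·5680/1209=-954/403
back: M1=-4−1/3·-954/403=-1294/403
M: M0=0, M1=-1294/403, M2=-954/403, M3=5680/1209, M4=-10735/2418, M5=0
seg 0: a=-5, c=M0/2=0, d=(M1−M0)/(6·1)=-647/1209, b=Δ0−h0·(2M0+M1)/6=6692/1209
seg 1: a=0, c=M1/2=-647/403, d=(M2−M1)/(6·2)=85/1209, b=Δ1−h1·(2M1+M2)/6=4751/1209
seg 2: a=2, c=M2/2=-477/403, d=(M3−M2)/(6·3)=4271/10881, b=Δ2−h2·(2M2+M3)/6=-1993/1209
seg 3: a=-3, c=M3/2=2840/1209, d=(M4−M3)/(6·2)=-2455/3224, b=Δ3−h3·(2M3+M4)/6=2234/1209
seg 4: a=4, c=M4/2=-10735/4836, d=(M5−M4)/(6·3)=10735/43524, b=Δ4−h4·(2M4+M5)/6=5093/2418
t_q=15/2 → seg 3, τ=3/2; S=-3+2234/1209·τ+2840/1209·τ²+-2455/3224·τ³=64147/25792

  seg 0: a=-5 b=6692/1209 c=0 d=-647/1209
  seg 1: a=0 b=4751/1209 c=-647/403 d=85/1209
  seg 2: a=2 b=-1993/1209 c=-477/403 d=4271/10881
  seg 3: a=-3 b=2234/1209 c=2840/1209 d=-2455/3224
  seg 4: a=4 b=5093/2418 c=-10735/4836 d=10735/43524
S(15/2) = 64147/25792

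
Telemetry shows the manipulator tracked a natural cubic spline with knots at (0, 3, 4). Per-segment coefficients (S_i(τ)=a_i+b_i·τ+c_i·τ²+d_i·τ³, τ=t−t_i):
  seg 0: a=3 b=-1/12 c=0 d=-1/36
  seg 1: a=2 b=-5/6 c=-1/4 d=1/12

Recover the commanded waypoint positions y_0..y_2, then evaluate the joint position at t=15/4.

y_0 = S_0(0) = a_0 = 3
y_1 = S_1(0) = a_1 = 2
y_2 = S_1(1) = 1
t_q=15/4 is in segment 1 (τ=3/4); S_1(τ)=325/256

y_0=3 y_1=2 y_2=1
S(15/4) = 325/256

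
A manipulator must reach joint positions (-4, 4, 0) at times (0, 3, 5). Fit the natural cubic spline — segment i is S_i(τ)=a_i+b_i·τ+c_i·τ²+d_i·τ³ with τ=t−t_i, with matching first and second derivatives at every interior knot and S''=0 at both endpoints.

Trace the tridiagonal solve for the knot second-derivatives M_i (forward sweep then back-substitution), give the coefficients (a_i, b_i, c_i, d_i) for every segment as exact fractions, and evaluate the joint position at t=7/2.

Δ: Δ0=8/3, Δ1=-2
row 1: diag=10, rhs=-28; c'=1/5, d'=-14/5
back: M1=-14/5
M: M0=0, M1=-14/5, M2=0
seg 0: a=-4, c=M0/2=0, d=(M1−M0)/(6·3)=-7/45, b=Δ0−h0·(2M0+M1)/6=61/15
seg 1: a=4, c=M1/2=-7/5, d=(M2−M1)/(6·2)=7/30, b=Δ1−h1·(2M1+M2)/6=-2/15
t_q=7/2 → seg 1, τ=1/2; S=4+-2/15·τ+-7/5·τ²+7/30·τ³=289/80

  seg 0: a=-4 b=61/15 c=0 d=-7/45
  seg 1: a=4 b=-2/15 c=-7/5 d=7/30
S(7/2) = 289/80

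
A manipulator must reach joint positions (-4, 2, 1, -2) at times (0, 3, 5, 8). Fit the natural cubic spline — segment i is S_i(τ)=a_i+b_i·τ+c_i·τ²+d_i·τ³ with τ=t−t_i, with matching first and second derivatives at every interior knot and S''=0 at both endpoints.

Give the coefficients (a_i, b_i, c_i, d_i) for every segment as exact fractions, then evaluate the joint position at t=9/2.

Δ: Δ0=2, Δ1=-1/2, Δ2=-1
row 1: diag=10, rhs=-15; c'=1/5, d'=-3/2
row 2: denom=10−2·1/5=48/5; d'=(-3−2·-3/2)/(48/5)=0
back: M2=0
back: M1=-3/2−1/5·0=-3/2
M: M0=0, M1=-3/2, M2=0, M3=0
seg 0: a=-4, c=M0/2=0, d=(M1−M0)/(6·3)=-1/12, b=Δ0−h0·(2M0+M1)/6=11/4
seg 1: a=2, c=M1/2=-3/4, d=(M2−M1)/(6·2)=1/8, b=Δ1−h1·(2M1+M2)/6=1/2
seg 2: a=1, c=M2/2=0, d=(M3−M2)/(6·3)=0, b=Δ2−h2·(2M2+M3)/6=-1
t_q=9/2 → seg 1, τ=3/2; S=2+1/2·τ+-3/4·τ²+1/8·τ³=95/64

  seg 0: a=-4 b=11/4 c=0 d=-1/12
  seg 1: a=2 b=1/2 c=-3/4 d=1/8
  seg 2: a=1 b=-1 c=0 d=0
S(9/2) = 95/64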